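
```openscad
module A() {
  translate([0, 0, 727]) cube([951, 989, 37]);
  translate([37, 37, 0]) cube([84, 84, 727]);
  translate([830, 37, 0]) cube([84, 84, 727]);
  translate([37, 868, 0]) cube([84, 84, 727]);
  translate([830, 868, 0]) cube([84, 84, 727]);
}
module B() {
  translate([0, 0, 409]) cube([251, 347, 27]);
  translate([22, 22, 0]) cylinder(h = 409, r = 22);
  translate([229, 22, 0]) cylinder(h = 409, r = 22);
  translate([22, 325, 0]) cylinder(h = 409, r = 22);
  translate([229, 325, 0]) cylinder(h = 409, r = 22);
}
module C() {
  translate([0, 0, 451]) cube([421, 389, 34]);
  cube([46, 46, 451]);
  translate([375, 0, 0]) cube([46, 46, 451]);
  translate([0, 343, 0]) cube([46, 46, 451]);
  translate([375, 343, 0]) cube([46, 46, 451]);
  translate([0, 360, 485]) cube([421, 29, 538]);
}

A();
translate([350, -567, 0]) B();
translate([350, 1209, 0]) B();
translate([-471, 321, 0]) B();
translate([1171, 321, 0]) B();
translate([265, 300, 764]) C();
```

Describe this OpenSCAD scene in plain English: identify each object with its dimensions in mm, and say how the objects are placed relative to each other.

A is a table: top 951 mm (x) × 989 mm (y), 37 mm thick, upper face at z = 764 mm, on four 84×84 mm square legs, each inset 37 mm from the nearest pair of top edges, running from z = 0 to the bottom of the top.

B is a four-legged stool. The seat is a 251×347×27 mm slab whose top surface is at z = 436 mm; four round legs, each 44 mm in diameter, run from the floor (z = 0) to the underside of the seat, each leg's axis is inset half a diameter from the nearest pair of seat edges (so the leg's bounding box is flush with the corner).

C is a chair. The seat is a 421×389×34 mm slab with its top at z = 485 mm, on four 46×46 mm corner legs (flush with the seat edges, standing on z = 0). A flat backrest 29 mm thick, 538 mm tall, spans the full seat width and rises from the seat top along its +y edge, rear face flush with the rear of the seat.

Four stools sit around the table at the −y, +y, −x, +x sides. The chair is on top of the table, centred.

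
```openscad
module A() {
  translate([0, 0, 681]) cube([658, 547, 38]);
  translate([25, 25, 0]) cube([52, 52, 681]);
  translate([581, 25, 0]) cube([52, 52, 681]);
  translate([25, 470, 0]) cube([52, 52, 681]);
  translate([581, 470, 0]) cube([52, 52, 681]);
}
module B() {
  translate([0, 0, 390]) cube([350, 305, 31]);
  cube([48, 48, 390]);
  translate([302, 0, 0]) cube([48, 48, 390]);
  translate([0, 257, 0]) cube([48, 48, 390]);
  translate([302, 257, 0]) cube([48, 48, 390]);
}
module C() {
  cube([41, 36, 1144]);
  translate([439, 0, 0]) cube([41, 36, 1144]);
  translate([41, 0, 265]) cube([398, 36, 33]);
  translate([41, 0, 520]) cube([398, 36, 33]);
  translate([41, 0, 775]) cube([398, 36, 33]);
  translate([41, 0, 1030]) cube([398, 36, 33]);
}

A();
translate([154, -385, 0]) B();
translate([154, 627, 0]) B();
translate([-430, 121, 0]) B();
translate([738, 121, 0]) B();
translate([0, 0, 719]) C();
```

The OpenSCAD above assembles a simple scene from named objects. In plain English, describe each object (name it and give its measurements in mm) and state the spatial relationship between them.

A is a table: top 658 mm (x) × 547 mm (y), 38 mm thick, upper face at z = 719 mm, on four 52×52 mm square legs, each inset 25 mm from the nearest pair of top edges, running from z = 0 to the bottom of the top.

B is a four-legged stool. The seat is a 350×305×31 mm slab whose top surface is at z = 421 mm; four square legs, each 48×48 mm in cross-section, run from the floor (z = 0) to the underside of the seat, each flush with a corner of the seat.

C is a straight ladder. Two 41×36 mm vertical rails, 1144 mm tall, stand 480 mm apart (outside-to-outside) with their front faces coplanar on the −y side. 4 rungs, each 36 mm deep and 33 mm tall, span between the inner faces of the rails, front faces flush with the rails. The lowest rung's underside is at z = 265 mm and rungs are spaced 255 mm apart (underside to underside).

Four stools sit around the table at the −y, +y, −x, +x sides. The ladder is on top of the table.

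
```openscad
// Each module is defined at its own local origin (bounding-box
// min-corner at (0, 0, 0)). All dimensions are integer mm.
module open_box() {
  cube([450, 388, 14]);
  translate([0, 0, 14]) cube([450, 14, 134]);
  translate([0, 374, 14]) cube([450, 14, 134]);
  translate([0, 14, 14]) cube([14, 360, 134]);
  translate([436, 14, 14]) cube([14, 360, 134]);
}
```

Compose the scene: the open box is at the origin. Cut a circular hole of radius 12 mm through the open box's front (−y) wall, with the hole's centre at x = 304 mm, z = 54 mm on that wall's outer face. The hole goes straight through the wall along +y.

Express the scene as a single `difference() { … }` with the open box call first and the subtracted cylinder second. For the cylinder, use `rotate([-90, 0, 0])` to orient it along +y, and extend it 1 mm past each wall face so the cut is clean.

difference() {
  open_box();
  translate([304, -1, 54]) rotate([-90, 0, 0]) cylinder(h = 16, r = 12);
}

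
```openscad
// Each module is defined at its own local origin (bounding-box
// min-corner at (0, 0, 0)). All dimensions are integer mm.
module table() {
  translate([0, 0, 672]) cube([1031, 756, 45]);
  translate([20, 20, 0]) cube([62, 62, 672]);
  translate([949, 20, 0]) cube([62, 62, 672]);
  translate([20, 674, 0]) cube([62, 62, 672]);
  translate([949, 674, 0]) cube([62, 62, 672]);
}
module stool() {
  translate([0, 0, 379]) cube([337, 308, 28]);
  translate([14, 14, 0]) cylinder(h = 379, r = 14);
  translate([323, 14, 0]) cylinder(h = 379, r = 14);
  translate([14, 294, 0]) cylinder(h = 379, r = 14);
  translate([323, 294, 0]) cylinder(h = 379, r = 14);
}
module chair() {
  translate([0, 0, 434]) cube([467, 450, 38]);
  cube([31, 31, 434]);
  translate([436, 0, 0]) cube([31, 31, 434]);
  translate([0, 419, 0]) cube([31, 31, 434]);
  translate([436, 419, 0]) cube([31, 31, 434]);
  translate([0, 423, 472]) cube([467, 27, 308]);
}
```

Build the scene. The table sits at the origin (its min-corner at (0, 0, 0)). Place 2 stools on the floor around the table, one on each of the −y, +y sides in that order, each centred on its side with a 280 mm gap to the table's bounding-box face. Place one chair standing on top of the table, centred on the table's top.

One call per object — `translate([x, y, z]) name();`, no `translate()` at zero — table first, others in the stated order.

table();
translate([347, -588, 0]) stool();
translate([347, 1036, 0]) stool();
translate([282, 153, 717]) chair();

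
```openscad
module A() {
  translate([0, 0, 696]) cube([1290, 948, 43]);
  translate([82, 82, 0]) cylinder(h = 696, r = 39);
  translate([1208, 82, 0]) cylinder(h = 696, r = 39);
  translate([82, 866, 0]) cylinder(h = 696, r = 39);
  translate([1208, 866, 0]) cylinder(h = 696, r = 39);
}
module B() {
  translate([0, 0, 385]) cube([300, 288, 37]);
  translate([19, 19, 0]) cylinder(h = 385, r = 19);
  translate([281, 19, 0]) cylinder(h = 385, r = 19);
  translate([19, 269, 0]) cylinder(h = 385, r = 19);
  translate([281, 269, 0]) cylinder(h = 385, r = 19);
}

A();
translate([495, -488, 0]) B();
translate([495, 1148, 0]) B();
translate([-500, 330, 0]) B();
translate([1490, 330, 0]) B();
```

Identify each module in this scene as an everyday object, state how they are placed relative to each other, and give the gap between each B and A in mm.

A is a table. B is a stool. Four stools sit around the table at the −y, +y, −x, +x sides. The gap between each stool and the table is 200 mm.

Each stool's nearest face is 200 mm from the table's bounding box.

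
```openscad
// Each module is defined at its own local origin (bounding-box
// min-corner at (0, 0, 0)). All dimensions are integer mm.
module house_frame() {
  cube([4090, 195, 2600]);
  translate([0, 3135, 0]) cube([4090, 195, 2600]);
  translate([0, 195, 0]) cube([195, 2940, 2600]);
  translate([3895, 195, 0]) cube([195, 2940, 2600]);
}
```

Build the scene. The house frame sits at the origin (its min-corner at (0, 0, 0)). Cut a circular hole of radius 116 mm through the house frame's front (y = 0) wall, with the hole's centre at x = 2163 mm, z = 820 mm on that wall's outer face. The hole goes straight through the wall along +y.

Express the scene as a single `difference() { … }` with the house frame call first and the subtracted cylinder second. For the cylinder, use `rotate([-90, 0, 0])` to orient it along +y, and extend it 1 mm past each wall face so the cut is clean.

difference() {
  house_frame();
  translate([2163, -1, 820]) rotate([-90, 0, 0]) cylinder(h = 197, r = 116);
}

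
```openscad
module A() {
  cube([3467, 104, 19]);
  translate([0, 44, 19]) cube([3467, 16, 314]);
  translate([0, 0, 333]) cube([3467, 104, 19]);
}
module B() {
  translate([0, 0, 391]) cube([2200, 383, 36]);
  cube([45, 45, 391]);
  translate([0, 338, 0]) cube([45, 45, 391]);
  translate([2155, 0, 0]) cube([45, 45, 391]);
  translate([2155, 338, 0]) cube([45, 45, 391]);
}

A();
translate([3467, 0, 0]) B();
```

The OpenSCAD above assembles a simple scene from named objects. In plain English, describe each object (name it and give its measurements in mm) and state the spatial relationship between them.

A is an I-beam lying along x, 3467 mm long. Overall section height 352 mm. Two flanges 104 mm wide (y) and 19 mm thick, one on the floor and one at the top; a web 16 mm thick runs between them, centred on the flange width.

B is a bench: a 2200×383 mm seat slab, 36 mm thick, top at z = 427 mm, on four 45×45 mm square legs flush with the seat corners and standing on z = 0.

The bench is against the I-beam's +x side, with their −y faces flush.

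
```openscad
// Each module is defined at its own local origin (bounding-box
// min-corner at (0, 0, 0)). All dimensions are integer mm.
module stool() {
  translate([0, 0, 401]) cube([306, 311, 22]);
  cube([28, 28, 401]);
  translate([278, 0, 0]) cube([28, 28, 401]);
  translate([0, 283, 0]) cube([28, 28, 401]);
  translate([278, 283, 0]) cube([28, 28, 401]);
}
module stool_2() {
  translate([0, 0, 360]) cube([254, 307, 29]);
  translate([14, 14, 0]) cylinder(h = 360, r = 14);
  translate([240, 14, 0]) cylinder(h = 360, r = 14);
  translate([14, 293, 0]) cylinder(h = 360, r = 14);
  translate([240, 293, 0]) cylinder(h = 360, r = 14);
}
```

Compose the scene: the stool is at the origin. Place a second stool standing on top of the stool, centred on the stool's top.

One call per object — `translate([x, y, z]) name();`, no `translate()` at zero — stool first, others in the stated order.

stool();
translate([26, 2, 423]) stool_2();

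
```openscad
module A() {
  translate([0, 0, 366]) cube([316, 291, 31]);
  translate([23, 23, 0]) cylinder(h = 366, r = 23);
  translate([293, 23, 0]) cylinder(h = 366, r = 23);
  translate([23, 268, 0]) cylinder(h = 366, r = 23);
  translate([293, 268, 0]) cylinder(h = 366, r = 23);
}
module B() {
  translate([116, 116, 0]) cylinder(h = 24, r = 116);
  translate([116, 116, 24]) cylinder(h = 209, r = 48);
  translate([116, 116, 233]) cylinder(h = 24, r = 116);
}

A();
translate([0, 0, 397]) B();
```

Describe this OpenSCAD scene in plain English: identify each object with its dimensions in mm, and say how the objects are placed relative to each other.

A is a simple wooden stool: a rectangular seat 316 mm (x) by 291 mm (y), 31 mm thick, top face at z = 397 mm, on four round legs, each 46 mm in diameter. The legs rest on z = 0, each leg's axis is inset half a diameter from the nearest pair of seat edges (so the leg's bounding box is flush with the corner).

B is a spool: two coaxial disc flanges of radius 116 mm and thickness 24 mm, joined by a core cylinder of radius 48 mm and height 209 mm. The lower flange rests on z = 0 and the three cylinders share a vertical axis.

The spool is on top of the stool.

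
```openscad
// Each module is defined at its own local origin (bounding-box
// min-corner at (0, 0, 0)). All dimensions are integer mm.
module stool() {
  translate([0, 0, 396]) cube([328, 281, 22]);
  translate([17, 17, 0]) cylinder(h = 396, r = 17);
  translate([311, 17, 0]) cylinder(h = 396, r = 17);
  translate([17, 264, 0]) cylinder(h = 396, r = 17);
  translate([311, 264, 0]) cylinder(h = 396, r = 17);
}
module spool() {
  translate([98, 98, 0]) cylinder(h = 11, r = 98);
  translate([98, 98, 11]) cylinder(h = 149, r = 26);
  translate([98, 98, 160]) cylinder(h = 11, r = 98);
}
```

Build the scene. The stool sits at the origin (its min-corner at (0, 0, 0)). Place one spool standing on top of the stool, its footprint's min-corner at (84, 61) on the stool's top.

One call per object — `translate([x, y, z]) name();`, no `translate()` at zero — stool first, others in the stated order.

stool();
translate([84, 61, 418]) spool();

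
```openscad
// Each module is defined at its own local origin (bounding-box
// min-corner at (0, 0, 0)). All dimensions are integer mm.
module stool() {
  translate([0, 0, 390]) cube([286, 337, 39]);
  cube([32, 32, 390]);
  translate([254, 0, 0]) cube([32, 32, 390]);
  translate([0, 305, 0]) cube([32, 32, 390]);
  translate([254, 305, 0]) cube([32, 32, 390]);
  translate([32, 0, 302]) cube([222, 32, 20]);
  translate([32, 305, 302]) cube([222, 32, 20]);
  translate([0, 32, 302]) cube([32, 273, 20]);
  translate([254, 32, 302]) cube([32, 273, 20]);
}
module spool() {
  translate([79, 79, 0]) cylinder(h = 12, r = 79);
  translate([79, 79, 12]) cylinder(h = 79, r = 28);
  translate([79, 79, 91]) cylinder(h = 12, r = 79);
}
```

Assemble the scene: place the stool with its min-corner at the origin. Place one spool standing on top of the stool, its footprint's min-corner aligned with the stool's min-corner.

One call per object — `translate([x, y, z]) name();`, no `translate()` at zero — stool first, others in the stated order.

stool();
translate([0, 0, 429]) spool();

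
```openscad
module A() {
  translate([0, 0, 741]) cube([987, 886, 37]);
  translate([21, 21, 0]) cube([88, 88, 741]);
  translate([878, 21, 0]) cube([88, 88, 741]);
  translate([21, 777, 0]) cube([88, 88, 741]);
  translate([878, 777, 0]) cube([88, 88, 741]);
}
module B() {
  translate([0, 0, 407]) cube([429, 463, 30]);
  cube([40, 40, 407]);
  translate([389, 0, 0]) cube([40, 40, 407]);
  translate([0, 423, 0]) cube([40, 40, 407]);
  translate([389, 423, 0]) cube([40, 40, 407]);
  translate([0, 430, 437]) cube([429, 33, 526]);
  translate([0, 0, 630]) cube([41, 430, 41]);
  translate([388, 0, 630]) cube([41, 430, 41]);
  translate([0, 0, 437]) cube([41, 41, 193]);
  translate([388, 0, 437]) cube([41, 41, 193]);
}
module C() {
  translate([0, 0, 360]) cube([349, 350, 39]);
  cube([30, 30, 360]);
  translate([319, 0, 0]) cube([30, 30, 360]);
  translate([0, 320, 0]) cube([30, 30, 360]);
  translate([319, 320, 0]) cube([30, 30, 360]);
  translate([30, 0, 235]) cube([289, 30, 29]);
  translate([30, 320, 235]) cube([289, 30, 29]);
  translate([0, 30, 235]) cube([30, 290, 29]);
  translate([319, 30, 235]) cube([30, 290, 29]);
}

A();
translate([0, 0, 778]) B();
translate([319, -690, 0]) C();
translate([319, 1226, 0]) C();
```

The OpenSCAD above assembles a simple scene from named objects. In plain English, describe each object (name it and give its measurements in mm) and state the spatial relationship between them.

A is a table: top 987 mm (x) × 886 mm (y), 37 mm thick, upper face at z = 778 mm, on four 88×88 mm square legs, each inset 21 mm from the nearest pair of top edges, running from z = 0 to the bottom of the top.

B is a chair. The seat is a 429×463×30 mm slab with its top at z = 437 mm, on four 40×40 mm corner legs (flush with the seat edges, standing on z = 0). A flat backrest 33 mm thick, 526 mm tall, spans the full seat width and rises from the seat top along its +y edge, rear face flush with the rear of the seat. Two armrests of 41×41 mm section run along each side from the seat's front edge to the front of the backrest, top faces 234 mm above the seat top and outer faces flush with the seat's x-edges; a 41×41 mm post under the front of each armrest stands on the seat at the front corner.

C is a simple wooden stool: a rectangular seat 349 mm (x) by 350 mm (y), 39 mm thick, top face at z = 399 mm, on four square legs, each 30×30 mm in cross-section. The legs rest on z = 0, each flush with a corner of the seat. Four stretchers, 30 mm wide and 29 mm tall, connect adjacent legs with their undersides at z = 235 mm, each running between the inner faces of the legs it joins and aligned with the legs' outer faces on the other axis.

The chair is on top of the table. Two stools sit around the table at the −y, +y sides.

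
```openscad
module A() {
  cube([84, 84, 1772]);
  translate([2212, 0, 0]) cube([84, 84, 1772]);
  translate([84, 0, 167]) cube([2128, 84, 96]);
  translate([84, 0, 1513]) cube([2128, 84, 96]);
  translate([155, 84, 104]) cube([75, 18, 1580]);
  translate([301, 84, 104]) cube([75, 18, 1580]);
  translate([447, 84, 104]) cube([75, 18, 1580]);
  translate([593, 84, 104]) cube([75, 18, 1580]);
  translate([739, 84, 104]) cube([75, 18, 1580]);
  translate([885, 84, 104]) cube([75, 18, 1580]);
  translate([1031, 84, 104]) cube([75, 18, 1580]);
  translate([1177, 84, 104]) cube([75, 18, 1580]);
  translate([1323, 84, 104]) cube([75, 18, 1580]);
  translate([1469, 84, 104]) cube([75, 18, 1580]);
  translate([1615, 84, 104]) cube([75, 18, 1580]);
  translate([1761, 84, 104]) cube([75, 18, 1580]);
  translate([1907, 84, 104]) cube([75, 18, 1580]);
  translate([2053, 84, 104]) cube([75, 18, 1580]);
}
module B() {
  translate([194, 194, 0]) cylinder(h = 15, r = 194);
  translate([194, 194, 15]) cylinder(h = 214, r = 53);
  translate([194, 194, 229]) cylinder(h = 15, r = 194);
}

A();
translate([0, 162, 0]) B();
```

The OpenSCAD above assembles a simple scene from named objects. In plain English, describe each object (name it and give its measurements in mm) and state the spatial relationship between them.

A is a fence section. Two 84×84 mm posts, 1772 mm tall, stand on the floor with a clear span of 2128 mm between their inner faces. Two horizontal rails of 84×96 mm section span the gap between the posts with their undersides at z = 167 mm and z = 1513 mm, flush with the posts' −y face. 14 pickets, each 75 mm wide, 18 mm thick and 1580 mm tall, are fixed to the +y face of the rails with their bottoms at z = 104 mm, evenly spaced across the span with equal gaps (rounded down to the nearest mm) at the −x end and between each pair — any rounding remainder accumulates at the +x end.

B is a spool: two coaxial disc flanges of radius 194 mm and thickness 15 mm, joined by a core cylinder of radius 53 mm and height 214 mm. The lower flange rests on z = 0 and the three cylinders share a vertical axis.

The spool is on the floor beside the fence section on its +y side.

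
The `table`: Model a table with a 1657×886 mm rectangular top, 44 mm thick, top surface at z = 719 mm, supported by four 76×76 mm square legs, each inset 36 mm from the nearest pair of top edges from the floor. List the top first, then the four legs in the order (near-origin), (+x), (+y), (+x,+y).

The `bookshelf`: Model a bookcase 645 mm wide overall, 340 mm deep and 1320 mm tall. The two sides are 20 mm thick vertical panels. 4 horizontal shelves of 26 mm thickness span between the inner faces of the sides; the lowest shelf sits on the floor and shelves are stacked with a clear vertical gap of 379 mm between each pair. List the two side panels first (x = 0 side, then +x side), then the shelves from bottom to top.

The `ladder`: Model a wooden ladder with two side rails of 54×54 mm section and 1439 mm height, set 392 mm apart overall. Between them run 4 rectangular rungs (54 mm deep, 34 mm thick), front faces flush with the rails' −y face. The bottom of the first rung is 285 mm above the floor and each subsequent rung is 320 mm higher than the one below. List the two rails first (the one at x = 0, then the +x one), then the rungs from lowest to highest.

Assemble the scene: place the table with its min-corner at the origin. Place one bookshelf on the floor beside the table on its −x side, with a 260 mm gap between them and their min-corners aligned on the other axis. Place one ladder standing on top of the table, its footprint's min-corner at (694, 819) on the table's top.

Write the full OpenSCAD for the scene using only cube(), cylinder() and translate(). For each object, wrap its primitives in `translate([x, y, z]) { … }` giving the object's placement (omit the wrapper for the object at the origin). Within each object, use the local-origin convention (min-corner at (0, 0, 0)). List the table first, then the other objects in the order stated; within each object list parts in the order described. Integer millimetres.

translate([0, 0, 675]) cube([1657, 886, 44]);
translate([36, 36, 0]) cube([76, 76, 675]);
translate([1545, 36, 0]) cube([76, 76, 675]);
translate([36, 774, 0]) cube([76, 76, 675]);
translate([1545, 774, 0]) cube([76, 76, 675]);
translate([-905, 0, 0]) {
  cube([20, 340, 1320]);
  translate([625, 0, 0]) cube([20, 340, 1320]);
  translate([20, 0, 0]) cube([605, 340, 26]);
  translate([20, 0, 405]) cube([605, 340, 26]);
  translate([20, 0, 810]) cube([605, 340, 26]);
  translate([20, 0, 1215]) cube([605, 340, 26]);
}
translate([694, 819, 719]) {
  cube([54, 54, 1439]);
  translate([338, 0, 0]) cube([54, 54, 1439]);
  translate([54, 0, 285]) cube([284, 54, 34]);
  translate([54, 0, 605]) cube([284, 54, 34]);
  translate([54, 0, 925]) cube([284, 54, 34]);
  translate([54, 0, 1245]) cube([284, 54, 34]);
}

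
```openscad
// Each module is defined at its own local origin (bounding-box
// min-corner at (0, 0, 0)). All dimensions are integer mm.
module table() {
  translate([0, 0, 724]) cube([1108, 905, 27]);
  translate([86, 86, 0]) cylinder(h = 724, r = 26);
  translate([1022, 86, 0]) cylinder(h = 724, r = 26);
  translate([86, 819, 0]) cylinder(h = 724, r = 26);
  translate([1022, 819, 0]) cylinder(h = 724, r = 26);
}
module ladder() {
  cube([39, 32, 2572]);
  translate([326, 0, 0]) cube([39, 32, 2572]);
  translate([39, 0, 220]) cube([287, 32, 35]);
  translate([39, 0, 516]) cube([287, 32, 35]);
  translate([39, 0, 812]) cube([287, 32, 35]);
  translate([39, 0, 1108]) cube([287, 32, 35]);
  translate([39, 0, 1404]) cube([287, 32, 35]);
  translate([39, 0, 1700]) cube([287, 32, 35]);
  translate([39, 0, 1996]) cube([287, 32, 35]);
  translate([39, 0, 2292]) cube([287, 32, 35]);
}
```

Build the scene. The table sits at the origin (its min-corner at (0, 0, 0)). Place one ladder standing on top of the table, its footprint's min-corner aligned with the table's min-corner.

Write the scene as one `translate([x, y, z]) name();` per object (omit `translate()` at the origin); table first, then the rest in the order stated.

table();
translate([0, 0, 751]) ladder();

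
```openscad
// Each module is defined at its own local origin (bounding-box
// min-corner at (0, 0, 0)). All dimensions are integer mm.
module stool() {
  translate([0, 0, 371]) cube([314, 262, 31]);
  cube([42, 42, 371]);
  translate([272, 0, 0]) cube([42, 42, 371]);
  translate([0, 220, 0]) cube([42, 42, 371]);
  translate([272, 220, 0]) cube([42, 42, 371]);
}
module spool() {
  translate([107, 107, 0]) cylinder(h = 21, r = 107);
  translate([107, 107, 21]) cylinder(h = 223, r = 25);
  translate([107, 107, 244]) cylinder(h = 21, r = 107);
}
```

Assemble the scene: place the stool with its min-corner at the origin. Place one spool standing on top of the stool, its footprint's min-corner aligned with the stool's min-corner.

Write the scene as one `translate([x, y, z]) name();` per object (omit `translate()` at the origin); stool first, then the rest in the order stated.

stool();
translate([0, 0, 402]) spool();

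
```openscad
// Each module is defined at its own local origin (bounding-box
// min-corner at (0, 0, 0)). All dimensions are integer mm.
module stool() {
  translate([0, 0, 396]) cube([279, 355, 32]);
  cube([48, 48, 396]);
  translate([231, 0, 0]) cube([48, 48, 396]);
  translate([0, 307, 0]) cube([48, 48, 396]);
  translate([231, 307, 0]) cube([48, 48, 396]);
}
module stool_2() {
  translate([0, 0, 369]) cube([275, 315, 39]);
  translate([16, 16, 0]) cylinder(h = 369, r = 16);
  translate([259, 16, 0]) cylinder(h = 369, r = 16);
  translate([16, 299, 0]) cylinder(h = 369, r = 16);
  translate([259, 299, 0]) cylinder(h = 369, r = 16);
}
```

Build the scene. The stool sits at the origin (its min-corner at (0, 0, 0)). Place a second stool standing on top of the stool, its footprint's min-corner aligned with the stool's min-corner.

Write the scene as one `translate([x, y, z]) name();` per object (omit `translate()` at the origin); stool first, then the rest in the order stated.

stool();
translate([0, 0, 428]) stool_2();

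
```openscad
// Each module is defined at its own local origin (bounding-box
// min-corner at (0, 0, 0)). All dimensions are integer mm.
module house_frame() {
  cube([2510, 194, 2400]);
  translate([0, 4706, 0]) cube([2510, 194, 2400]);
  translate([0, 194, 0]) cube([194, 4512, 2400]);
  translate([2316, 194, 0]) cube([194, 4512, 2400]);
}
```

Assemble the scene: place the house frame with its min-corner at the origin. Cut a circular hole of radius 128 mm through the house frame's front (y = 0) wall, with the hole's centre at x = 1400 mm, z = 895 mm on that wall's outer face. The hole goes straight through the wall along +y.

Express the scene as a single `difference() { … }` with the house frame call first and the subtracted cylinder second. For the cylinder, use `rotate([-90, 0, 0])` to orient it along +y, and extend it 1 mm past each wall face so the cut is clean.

difference() {
  house_frame();
  translate([1400, -1, 895]) rotate([-90, 0, 0]) cylinder(h = 196, r = 128);
}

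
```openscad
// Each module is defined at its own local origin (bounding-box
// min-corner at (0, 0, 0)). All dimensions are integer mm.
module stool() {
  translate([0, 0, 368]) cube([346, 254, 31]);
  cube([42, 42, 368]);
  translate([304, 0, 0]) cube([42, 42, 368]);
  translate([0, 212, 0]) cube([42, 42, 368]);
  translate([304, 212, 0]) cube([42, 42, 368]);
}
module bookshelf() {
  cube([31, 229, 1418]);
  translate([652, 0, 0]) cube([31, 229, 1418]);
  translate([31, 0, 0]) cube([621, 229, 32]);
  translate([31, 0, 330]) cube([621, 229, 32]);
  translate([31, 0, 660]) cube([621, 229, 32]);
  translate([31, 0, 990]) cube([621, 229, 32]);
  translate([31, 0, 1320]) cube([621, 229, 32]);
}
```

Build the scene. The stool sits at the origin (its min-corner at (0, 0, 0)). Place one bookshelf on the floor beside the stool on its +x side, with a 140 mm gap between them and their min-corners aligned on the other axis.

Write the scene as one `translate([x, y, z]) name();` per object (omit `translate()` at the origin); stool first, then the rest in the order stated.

stool();
translate([486, 0, 0]) bookshelf();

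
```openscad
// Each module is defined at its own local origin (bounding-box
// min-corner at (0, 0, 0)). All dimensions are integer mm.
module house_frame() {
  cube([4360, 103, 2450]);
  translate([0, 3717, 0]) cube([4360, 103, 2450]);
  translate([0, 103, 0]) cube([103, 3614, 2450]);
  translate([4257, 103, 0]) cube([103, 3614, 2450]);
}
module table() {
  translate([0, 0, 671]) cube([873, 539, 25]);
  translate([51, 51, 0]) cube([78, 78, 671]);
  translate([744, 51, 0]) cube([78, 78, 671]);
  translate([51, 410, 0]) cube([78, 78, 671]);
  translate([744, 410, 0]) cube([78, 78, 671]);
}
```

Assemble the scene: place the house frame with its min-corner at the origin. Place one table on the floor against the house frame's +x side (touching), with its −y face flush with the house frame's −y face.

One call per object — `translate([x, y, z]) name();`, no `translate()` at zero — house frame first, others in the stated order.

house_frame();
translate([4360, 0, 0]) table();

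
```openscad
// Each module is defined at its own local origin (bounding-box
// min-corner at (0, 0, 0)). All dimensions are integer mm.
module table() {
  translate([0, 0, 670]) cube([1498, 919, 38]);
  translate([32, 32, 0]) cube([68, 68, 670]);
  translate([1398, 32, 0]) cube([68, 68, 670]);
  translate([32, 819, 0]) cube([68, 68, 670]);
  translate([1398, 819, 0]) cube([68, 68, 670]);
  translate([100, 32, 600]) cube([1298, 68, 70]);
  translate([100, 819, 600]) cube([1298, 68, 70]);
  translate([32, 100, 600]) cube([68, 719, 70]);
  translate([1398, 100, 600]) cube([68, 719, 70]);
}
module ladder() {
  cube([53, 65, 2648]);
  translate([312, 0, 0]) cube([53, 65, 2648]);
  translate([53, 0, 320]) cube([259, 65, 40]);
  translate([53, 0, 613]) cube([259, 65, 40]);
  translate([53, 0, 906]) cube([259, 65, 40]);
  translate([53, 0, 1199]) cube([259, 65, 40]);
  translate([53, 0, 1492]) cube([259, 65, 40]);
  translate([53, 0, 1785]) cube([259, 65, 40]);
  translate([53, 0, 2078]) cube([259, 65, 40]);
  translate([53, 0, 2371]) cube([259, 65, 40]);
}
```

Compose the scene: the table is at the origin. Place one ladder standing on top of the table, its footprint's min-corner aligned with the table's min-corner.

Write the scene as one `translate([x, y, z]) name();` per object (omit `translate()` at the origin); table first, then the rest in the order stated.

table();
translate([0, 0, 708]) ladder();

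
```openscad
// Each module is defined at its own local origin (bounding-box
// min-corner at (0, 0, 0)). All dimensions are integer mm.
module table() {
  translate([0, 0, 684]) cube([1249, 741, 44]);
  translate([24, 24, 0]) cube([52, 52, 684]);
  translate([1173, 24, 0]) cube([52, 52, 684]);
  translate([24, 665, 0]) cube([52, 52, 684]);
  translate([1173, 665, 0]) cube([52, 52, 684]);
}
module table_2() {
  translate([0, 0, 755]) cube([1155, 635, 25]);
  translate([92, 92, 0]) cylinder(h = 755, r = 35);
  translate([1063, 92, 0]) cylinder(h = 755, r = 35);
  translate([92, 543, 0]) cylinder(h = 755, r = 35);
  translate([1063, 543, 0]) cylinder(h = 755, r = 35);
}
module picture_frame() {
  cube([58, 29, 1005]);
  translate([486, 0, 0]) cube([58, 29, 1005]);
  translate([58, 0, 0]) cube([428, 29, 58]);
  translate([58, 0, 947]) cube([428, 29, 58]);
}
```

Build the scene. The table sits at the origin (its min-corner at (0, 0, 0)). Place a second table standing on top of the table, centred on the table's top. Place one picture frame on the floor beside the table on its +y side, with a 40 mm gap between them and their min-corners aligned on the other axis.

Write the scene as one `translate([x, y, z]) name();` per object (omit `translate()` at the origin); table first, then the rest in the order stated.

table();
translate([47, 53, 728]) table_2();
translate([0, 781, 0]) picture_frame();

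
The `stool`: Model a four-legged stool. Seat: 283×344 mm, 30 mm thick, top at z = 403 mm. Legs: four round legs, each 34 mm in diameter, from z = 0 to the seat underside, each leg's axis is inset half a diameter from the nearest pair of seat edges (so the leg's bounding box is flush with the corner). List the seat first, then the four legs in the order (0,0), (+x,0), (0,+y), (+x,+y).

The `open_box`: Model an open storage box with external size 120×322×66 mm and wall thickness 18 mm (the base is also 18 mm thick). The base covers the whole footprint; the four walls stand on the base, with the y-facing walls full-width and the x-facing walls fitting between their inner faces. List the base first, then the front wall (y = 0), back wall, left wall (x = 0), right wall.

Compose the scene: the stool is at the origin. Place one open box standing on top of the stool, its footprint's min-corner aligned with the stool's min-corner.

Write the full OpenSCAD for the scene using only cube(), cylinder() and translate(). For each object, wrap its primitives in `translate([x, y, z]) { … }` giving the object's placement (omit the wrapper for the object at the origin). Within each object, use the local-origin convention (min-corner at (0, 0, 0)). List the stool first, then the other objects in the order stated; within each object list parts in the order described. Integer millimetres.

translate([0, 0, 373]) cube([283, 344, 30]);
translate([17, 17, 0]) cylinder(h = 373, r = 17);
translate([266, 17, 0]) cylinder(h = 373, r = 17);
translate([17, 327, 0]) cylinder(h = 373, r = 17);
translate([266, 327, 0]) cylinder(h = 373, r = 17);
translate([0, 0, 403]) {
  cube([120, 322, 18]);
  translate([0, 0, 18]) cube([120, 18, 48]);
  translate([0, 304, 18]) cube([120, 18, 48]);
  translate([0, 18, 18]) cube([18, 286, 48]);
  translate([102, 18, 18]) cube([18, 286, 48]);
}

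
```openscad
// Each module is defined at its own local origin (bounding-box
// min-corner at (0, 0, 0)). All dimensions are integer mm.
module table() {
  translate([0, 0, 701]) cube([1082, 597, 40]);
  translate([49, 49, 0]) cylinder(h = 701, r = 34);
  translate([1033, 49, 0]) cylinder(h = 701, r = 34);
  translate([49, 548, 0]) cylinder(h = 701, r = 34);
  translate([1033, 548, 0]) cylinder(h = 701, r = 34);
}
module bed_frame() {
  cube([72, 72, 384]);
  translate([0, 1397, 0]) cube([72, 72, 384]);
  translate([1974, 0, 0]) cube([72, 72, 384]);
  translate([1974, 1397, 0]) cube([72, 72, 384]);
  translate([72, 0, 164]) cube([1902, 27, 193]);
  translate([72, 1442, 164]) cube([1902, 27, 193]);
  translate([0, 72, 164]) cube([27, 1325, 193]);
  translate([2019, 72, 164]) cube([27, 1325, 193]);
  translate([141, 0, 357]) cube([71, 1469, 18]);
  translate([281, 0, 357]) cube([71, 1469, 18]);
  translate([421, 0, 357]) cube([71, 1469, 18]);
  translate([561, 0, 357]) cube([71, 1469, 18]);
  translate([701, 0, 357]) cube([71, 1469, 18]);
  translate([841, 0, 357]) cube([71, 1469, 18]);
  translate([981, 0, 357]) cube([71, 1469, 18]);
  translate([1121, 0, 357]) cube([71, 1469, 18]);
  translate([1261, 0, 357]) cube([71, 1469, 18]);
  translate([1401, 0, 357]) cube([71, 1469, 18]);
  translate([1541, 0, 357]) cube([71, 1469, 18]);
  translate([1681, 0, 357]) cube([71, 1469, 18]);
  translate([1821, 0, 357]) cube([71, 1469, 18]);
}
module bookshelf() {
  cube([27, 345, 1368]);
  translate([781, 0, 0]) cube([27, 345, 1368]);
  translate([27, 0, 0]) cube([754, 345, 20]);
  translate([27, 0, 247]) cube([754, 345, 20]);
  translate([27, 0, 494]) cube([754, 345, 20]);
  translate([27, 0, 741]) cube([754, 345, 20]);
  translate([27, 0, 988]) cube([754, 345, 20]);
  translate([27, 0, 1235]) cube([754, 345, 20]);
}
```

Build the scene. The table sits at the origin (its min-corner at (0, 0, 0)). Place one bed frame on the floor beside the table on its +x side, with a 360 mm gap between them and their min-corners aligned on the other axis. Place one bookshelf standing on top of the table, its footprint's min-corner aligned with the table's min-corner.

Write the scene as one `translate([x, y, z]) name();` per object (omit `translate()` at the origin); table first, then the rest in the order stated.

table();
translate([1442, 0, 0]) bed_frame();
translate([0, 0, 741]) bookshelf();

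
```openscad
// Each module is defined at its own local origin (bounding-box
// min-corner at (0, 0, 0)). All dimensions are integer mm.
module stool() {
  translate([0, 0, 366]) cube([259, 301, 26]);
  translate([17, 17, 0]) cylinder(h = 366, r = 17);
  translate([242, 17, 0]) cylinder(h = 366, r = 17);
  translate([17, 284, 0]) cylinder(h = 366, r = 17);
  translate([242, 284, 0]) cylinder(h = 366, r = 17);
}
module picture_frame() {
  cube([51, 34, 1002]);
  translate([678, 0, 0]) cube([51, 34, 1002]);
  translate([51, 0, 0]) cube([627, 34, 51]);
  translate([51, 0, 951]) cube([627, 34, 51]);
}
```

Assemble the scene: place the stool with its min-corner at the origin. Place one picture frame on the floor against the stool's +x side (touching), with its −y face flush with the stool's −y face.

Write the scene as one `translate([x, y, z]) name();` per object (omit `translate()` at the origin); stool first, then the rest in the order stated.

stool();
translate([259, 0, 0]) picture_frame();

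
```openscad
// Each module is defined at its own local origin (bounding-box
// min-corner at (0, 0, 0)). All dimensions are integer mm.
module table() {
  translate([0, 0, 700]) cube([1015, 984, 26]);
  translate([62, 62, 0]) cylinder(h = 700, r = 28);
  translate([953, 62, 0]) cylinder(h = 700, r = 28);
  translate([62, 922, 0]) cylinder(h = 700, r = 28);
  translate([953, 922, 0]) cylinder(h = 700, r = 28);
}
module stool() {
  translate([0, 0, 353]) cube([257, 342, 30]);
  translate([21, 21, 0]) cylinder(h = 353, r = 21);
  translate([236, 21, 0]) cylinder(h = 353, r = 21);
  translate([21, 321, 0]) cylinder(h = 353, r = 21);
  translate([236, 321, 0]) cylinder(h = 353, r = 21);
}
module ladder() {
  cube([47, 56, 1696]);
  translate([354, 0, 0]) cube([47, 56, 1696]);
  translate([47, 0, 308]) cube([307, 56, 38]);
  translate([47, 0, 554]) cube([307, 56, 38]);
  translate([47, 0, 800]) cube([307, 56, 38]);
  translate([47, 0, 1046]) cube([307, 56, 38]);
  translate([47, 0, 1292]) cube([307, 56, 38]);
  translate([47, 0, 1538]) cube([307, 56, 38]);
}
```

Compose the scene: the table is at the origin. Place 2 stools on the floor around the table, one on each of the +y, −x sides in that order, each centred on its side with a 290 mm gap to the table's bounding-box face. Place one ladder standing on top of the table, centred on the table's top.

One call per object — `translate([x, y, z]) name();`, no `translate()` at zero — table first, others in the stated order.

table();
translate([379, 1274, 0]) stool();
translate([-547, 321, 0]) stool();
translate([307, 464, 726]) ladder();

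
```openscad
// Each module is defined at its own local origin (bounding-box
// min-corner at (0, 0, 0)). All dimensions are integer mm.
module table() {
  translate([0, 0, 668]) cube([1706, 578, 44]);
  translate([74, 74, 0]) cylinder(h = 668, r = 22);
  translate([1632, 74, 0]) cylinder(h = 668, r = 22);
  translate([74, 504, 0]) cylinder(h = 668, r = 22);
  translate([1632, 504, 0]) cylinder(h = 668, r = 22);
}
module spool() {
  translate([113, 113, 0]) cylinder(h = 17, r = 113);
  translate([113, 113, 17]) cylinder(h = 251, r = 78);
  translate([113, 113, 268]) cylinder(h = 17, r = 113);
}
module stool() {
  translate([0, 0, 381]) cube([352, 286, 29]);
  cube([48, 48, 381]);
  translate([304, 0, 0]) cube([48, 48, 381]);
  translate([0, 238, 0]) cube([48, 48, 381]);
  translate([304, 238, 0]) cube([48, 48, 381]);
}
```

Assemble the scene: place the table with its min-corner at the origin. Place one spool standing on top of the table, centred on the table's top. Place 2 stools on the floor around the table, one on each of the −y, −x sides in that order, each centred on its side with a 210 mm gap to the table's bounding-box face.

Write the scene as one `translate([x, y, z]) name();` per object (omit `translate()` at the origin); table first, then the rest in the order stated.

table();
translate([740, 176, 712]) spool();
translate([677, -496, 0]) stool();
translate([-562, 146, 0]) stool();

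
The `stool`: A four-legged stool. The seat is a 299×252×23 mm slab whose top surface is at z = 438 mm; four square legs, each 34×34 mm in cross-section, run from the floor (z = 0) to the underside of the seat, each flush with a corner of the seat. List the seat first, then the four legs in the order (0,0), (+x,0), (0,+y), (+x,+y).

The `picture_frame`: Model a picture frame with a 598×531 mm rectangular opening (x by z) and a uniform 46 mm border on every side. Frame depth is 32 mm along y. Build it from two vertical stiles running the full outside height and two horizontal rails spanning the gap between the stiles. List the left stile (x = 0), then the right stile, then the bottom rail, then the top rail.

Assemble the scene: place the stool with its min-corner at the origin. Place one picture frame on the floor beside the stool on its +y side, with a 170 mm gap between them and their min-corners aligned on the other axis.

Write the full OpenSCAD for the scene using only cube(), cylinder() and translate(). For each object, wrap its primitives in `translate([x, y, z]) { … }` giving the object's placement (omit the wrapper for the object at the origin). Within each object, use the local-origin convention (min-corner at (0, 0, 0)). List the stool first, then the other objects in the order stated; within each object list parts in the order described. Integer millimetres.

translate([0, 0, 415]) cube([299, 252, 23]);
cube([34, 34, 415]);
translate([265, 0, 0]) cube([34, 34, 415]);
translate([0, 218, 0]) cube([34, 34, 415]);
translate([265, 218, 0]) cube([34, 34, 415]);
translate([0, 422, 0]) {
  cube([46, 32, 623]);
  translate([644, 0, 0]) cube([46, 32, 623]);
  translate([46, 0, 0]) cube([598, 32, 46]);
  translate([46, 0, 577]) cube([598, 32, 46]);
}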